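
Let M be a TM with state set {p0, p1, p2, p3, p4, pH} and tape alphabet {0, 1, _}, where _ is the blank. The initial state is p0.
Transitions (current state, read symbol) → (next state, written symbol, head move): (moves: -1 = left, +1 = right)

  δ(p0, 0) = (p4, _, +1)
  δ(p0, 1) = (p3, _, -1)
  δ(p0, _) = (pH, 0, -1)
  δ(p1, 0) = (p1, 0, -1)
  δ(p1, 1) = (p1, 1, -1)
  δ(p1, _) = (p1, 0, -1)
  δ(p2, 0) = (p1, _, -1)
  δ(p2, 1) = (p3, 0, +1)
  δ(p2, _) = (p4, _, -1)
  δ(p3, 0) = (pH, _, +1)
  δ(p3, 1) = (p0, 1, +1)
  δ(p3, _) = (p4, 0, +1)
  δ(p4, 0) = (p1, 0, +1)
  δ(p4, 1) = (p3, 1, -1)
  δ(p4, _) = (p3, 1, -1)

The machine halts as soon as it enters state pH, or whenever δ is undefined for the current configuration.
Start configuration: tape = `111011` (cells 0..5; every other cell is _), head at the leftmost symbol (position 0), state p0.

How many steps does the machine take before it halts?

4

state=p0 head=0 tape=_[1]11011   (p0,1)→(p3,_,-1)
state=p3 head=-1 tape=[_]_11011   (p3,_)→(p4,0,+1)
state=p4 head=0 tape=0[_]11011   (p4,_)→(p3,1,-1)
state=p3 head=-1 tape=[0]111011   (p3,0)→(pH,_,+1)
state=pH head=0 tape=_[1]11011
M halts after 4 transitions.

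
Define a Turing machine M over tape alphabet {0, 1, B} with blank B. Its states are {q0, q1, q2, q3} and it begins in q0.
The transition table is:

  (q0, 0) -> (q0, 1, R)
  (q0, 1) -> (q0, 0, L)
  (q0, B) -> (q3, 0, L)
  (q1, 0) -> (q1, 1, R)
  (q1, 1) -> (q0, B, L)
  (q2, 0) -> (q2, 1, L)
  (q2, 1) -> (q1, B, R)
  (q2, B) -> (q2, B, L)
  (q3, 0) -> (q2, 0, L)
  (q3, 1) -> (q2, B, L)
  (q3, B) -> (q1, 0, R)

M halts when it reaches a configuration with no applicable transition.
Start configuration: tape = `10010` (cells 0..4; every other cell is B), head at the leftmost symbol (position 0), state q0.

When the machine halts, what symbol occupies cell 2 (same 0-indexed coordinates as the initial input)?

q0 | BB[1]0010   read 1 → write 0, move L, go to q0
q0 | B[B]00010   read B → write 0, move L, go to q3
q3 | [B]000010   read B → write 0, move R, go to q1
q1 | 0[0]00010   read 0 → write 1, move R, go to q1
q1 | 01[0]0010   read 0 → write 1, move R, go to q1
q1 | 011[0]010   read 0 → write 1, move R, go to q1
q1 | 0111[0]10   read 0 → write 1, move R, go to q1
q1 | 01111[1]0   read 1 → write B, move L, go to q0
q0 | 0111[1]B0   read 1 → write 0, move L, go to q0
q0 | 011[1]0B0   read 1 → write 0, move L, go to q0
q0 | 01[1]00B0   read 1 → write 0, move L, go to q0
q0 | 0[1]000B0   read 1 → write 0, move L, go to q0
q0 | [0]0000B0   read 0 → write 1, move R, go to q0
q0 | 1[0]000B0   read 0 → write 1, move R, go to q0
q0 | 11[0]00B0   read 0 → write 1, move R, go to q0
q0 | 111[0]0B0   read 0 → write 1, move R, go to q0
q0 | 1111[0]B0   read 0 → write 1, move R, go to q0
q0 | 11111[B]0   read B → write 0, move L, go to q3
q3 | 1111[1]00   read 1 → write B, move L, go to q2
q2 | 111[1]B00   read 1 → write B, move R, go to q1
q1 | 111B[B]00
Cell 2 holds B when M halts.

B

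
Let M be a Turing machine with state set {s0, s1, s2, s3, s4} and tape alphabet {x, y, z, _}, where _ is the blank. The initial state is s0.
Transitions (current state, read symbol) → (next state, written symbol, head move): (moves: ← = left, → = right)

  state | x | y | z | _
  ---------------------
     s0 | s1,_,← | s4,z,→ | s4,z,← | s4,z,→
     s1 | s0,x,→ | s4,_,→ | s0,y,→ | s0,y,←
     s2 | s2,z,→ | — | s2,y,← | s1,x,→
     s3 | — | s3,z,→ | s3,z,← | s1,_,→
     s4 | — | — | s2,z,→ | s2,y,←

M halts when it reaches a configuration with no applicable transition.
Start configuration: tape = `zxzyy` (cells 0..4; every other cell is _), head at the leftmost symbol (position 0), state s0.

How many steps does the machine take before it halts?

state=s0 head=0 tape=__[z]xzyy   (s0,z)→(s4,z,←)
state=s4 head=-1 tape=_[_]zxzyy   (s4,_)→(s2,y,←)
state=s2 head=-2 tape=[_]yzxzyy   (s2,_)→(s1,x,→)
state=s1 head=-1 tape=x[y]zxzyy   (s1,y)→(s4,_,→)
state=s4 head=0 tape=x_[z]xzyy   (s4,z)→(s2,z,→)
state=s2 head=1 tape=x_z[x]zyy   (s2,x)→(s2,z,→)
state=s2 head=2 tape=x_zz[z]yy   (s2,z)→(s2,y,←)
state=s2 head=1 tape=x_z[z]yyy   (s2,z)→(s2,y,←)
state=s2 head=0 tape=x_[z]yyyy   (s2,z)→(s2,y,←)
state=s2 head=-1 tape=x[_]yyyyy   (s2,_)→(s1,x,→)
state=s1 head=0 tape=xx[y]yyyy   (s1,y)→(s4,_,→)
state=s4 head=1 tape=xx_[y]yyy
M halts after 11 transitions.

11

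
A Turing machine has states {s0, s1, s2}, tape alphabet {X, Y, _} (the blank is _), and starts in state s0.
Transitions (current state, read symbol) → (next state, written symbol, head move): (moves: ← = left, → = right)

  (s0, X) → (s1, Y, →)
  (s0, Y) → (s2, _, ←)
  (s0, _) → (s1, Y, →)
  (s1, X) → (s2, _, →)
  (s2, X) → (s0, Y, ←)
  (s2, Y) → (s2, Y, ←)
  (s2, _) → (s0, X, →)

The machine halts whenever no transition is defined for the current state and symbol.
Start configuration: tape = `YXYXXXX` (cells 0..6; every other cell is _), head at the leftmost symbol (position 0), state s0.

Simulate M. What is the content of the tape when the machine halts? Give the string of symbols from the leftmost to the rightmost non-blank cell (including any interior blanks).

YY_Y_XXXX

s0 | __[Y]XYXXXX   read Y → write _, move ←, go to s2
s2 | _[_]_XYXXXX   read _ → write X, move →, go to s0
s0 | _X[_]XYXXXX   read _ → write Y, move →, go to s1
s1 | _XY[X]YXXXX   read X → write _, move →, go to s2
s2 | _XY_[Y]XXXX   read Y → write Y, move ←, go to s2
s2 | _XY[_]YXXXX   read _ → write X, move →, go to s0
s0 | _XYX[Y]XXXX   read Y → write _, move ←, go to s2
s2 | _XY[X]_XXXX   read X → write Y, move ←, go to s0
s0 | _X[Y]Y_XXXX   read Y → write _, move ←, go to s2
s2 | _[X]_Y_XXXX   read X → write Y, move ←, go to s0
s0 | [_]Y_Y_XXXX   read _ → write Y, move →, go to s1
s1 | Y[Y]_Y_XXXX
The non-blank tape span at halt is YY_Y_XXXX.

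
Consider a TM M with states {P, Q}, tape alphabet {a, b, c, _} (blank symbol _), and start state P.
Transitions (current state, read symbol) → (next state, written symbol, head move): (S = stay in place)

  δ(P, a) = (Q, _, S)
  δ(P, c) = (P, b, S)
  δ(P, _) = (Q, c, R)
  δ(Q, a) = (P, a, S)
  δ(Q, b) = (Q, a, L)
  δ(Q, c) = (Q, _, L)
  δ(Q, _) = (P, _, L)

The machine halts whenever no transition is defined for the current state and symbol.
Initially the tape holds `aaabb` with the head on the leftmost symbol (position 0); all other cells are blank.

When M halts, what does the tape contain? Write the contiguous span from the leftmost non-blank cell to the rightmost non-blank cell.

b_aabb

state=P head=0 tape=_[a]aabb   (P,a)→(Q,_,S)
state=Q head=0 tape=_[_]aabb   (Q,_)→(P,_,L)
state=P head=-1 tape=[_]_aabb   (P,_)→(Q,c,R)
state=Q head=0 tape=c[_]aabb   (Q,_)→(P,_,L)
state=P head=-1 tape=[c]_aabb   (P,c)→(P,b,S)
state=P head=-1 tape=[b]_aabb
The non-blank tape span at halt is b_aabb.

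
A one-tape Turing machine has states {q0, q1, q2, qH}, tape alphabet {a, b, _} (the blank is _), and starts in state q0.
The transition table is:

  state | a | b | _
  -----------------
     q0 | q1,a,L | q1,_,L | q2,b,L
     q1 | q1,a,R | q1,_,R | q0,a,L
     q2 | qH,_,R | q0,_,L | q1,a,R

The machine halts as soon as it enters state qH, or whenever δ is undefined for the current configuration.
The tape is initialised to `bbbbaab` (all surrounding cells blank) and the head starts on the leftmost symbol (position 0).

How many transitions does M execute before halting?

28

q0 | ______[b]bbbaab_   read b → write _, move L, go to q1
q1 | _____[_]_bbbaab_   read _ → write a, move L, go to q0
q0 | ____[_]a_bbbaab_   read _ → write b, move L, go to q2
q2 | ___[_]ba_bbbaab_   read _ → write a, move R, go to q1
q1 | ___a[b]a_bbbaab_   read b → write _, move R, go to q1
q1 | ___a_[a]_bbbaab_   read a → write a, move R, go to q1
q1 | ___a_a[_]bbbaab_   read _ → write a, move L, go to q0
q0 | ___a_[a]abbbaab_   read a → write a, move L, go to q1
q1 | ___a[_]aabbbaab_   read _ → write a, move L, go to q0
q0 | ___[a]aaabbbaab_   read a → write a, move L, go to q1
q1 | __[_]aaaabbbaab_   read _ → write a, move L, go to q0
q0 | _[_]aaaaabbbaab_   read _ → write b, move L, go to q2
q2 | [_]baaaaabbbaab_   read _ → write a, move R, go to q1
q1 | a[b]aaaaabbbaab_   read b → write _, move R, go to q1
q1 | a_[a]aaaabbbaab_   read a → write a, move R, go to q1
q1 | a_a[a]aaabbbaab_   read a → write a, move R, go to q1
q1 | a_aa[a]aabbbaab_   read a → write a, move R, go to q1
q1 | a_aaa[a]abbbaab_   read a → write a, move R, go to q1
q1 | a_aaaa[a]bbbaab_   read a → write a, move R, go to q1
q1 | a_aaaaa[b]bbaab_   read b → write _, move R, go to q1
q1 | a_aaaaa_[b]baab_   read b → write _, move R, go to q1
q1 | a_aaaaa__[b]aab_   read b → write _, move R, go to q1
q1 | a_aaaaa___[a]ab_   read a → write a, move R, go to q1
q1 | a_aaaaa___a[a]b_   read a → write a, move R, go to q1
q1 | a_aaaaa___aa[b]_   read b → write _, move R, go to q1
q1 | a_aaaaa___aa_[_]   read _ → write a, move L, go to q0
q0 | a_aaaaa___aa[_]a   read _ → write b, move L, go to q2
q2 | a_aaaaa___a[a]ba   read a → write _, move R, go to qH
qH | a_aaaaa___a_[b]a
M halts after 28 transitions.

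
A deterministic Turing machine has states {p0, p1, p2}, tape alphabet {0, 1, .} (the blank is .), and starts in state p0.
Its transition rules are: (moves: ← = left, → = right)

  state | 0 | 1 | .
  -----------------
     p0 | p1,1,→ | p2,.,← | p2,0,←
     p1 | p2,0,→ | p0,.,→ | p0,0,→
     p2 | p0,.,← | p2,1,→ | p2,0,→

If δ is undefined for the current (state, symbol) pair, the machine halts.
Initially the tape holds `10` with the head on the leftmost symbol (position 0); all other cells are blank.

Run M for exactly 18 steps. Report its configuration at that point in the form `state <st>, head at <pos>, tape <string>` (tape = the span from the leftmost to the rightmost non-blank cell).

state p2, head at -4, tape 0..0

state=p0 head=0 tape=....[1]0.   (p0,1)→(p2,.,←)
state=p2 head=-1 tape=...[.].0.   (p2,.)→(p2,0,→)
state=p2 head=0 tape=...0[.]0.   (p2,.)→(p2,0,→)
state=p2 head=1 tape=...00[0].   (p2,0)→(p0,.,←)
state=p0 head=0 tape=...0[0]..   (p0,0)→(p1,1,→)
state=p1 head=1 tape=...01[.].   (p1,.)→(p0,0,→)
state=p0 head=2 tape=...010[.]   (p0,.)→(p2,0,←)
state=p2 head=1 tape=...01[0]0   (p2,0)→(p0,.,←)
state=p0 head=0 tape=...0[1].0   (p0,1)→(p2,.,←)
state=p2 head=-1 tape=...[0]..0   (p2,0)→(p0,.,←)
state=p0 head=-2 tape=..[.]...0   (p0,.)→(p2,0,←)
state=p2 head=-3 tape=.[.]0...0   (p2,.)→(p2,0,→)
state=p2 head=-2 tape=.0[0]...0   (p2,0)→(p0,.,←)
state=p0 head=-3 tape=.[0]....0   (p0,0)→(p1,1,→)
state=p1 head=-2 tape=.1[.]...0   (p1,.)→(p0,0,→)
state=p0 head=-1 tape=.10[.]..0   (p0,.)→(p2,0,←)
state=p2 head=-2 tape=.1[0]0..0   (p2,0)→(p0,.,←)
state=p0 head=-3 tape=.[1].0..0   (p0,1)→(p2,.,←)
state=p2 head=-4 tape=[.]..0..0
After 18 steps: state p2, head at -4, tape 0..0.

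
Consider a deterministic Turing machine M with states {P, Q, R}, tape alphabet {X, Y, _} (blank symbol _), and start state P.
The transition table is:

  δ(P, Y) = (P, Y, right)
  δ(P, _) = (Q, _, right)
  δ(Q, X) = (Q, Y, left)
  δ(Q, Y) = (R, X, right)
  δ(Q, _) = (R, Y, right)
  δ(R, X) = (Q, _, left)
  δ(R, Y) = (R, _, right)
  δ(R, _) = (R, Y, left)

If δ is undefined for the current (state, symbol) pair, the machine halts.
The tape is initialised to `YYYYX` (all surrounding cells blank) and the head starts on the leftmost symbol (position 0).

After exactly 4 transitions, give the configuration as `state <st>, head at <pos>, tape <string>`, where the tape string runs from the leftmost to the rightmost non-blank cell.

state P, head at 4, tape YYYYX

state=P head=0 tape=[Y]YYYX   (P,Y)→(P,Y,right)
state=P head=1 tape=Y[Y]YYX   (P,Y)→(P,Y,right)
state=P head=2 tape=YY[Y]YX   (P,Y)→(P,Y,right)
state=P head=3 tape=YYY[Y]X   (P,Y)→(P,Y,right)
state=P head=4 tape=YYYY[X]
After 4 steps: state P, head at 4, tape YYYYX.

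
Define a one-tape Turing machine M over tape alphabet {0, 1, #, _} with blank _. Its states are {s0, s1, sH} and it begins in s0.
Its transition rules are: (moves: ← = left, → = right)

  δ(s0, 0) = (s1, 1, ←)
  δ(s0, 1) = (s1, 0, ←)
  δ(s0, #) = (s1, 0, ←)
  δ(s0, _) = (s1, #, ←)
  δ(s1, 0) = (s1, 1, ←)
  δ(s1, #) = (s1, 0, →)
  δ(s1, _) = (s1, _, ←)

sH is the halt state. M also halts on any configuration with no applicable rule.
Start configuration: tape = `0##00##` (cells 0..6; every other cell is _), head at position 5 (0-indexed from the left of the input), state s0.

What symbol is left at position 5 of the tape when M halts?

state=s0 head=5 tape=0##00[#]#   (s0,#)→(s1,0,←)
state=s1 head=4 tape=0##0[0]0#   (s1,0)→(s1,1,←)
state=s1 head=3 tape=0##[0]10#   (s1,0)→(s1,1,←)
state=s1 head=2 tape=0#[#]110#   (s1,#)→(s1,0,→)
state=s1 head=3 tape=0#0[1]10#
Cell 5 holds 0 when M halts.

0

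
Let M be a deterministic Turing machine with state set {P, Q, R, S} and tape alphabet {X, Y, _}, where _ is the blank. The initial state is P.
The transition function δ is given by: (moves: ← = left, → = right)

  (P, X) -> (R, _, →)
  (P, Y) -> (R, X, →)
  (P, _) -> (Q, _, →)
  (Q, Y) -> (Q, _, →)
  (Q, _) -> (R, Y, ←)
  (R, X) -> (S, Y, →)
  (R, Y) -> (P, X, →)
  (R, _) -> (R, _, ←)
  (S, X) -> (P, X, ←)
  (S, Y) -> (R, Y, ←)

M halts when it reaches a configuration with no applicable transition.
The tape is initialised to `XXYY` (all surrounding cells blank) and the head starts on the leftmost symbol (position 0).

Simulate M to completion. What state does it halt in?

S

state=P head=0 tape=[X]XYY__   (P,X)→(R,_,→)
state=R head=1 tape=_[X]YY__   (R,X)→(S,Y,→)
state=S head=2 tape=_Y[Y]Y__   (S,Y)→(R,Y,←)
state=R head=1 tape=_[Y]YY__   (R,Y)→(P,X,→)
state=P head=2 tape=_X[Y]Y__   (P,Y)→(R,X,→)
state=R head=3 tape=_XX[Y]__   (R,Y)→(P,X,→)
state=P head=4 tape=_XXX[_]_   (P,_)→(Q,_,→)
state=Q head=5 tape=_XXX_[_]   (Q,_)→(R,Y,←)
state=R head=4 tape=_XXX[_]Y   (R,_)→(R,_,←)
state=R head=3 tape=_XX[X]_Y   (R,X)→(S,Y,→)
state=S head=4 tape=_XXY[_]Y
No transition is defined for (S, _); M halts in state S.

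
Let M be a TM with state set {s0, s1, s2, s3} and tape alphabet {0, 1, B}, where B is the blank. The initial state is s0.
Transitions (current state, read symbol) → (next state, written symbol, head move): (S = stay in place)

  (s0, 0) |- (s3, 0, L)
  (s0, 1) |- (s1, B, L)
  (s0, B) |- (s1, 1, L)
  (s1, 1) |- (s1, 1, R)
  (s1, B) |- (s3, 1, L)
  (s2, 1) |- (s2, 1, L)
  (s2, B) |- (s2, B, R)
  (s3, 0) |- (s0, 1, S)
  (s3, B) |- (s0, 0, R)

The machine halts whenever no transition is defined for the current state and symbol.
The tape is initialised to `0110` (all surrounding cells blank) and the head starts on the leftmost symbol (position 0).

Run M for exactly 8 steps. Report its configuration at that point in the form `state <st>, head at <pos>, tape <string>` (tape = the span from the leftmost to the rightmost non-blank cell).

state=s0 head=0 tape=BBB[0]110   (s0,0)→(s3,0,L)
state=s3 head=-1 tape=BB[B]0110   (s3,B)→(s0,0,R)
state=s0 head=0 tape=BB0[0]110   (s0,0)→(s3,0,L)
state=s3 head=-1 tape=BB[0]0110   (s3,0)→(s0,1,S)
state=s0 head=-1 tape=BB[1]0110   (s0,1)→(s1,B,L)
state=s1 head=-2 tape=B[B]B0110   (s1,B)→(s3,1,L)
state=s3 head=-3 tape=[B]1B0110   (s3,B)→(s0,0,R)
state=s0 head=-2 tape=0[1]B0110   (s0,1)→(s1,B,L)
state=s1 head=-3 tape=[0]BB0110
After 8 steps: state s1, head at -3, tape 0BB0110.

state s1, head at -3, tape 0BB0110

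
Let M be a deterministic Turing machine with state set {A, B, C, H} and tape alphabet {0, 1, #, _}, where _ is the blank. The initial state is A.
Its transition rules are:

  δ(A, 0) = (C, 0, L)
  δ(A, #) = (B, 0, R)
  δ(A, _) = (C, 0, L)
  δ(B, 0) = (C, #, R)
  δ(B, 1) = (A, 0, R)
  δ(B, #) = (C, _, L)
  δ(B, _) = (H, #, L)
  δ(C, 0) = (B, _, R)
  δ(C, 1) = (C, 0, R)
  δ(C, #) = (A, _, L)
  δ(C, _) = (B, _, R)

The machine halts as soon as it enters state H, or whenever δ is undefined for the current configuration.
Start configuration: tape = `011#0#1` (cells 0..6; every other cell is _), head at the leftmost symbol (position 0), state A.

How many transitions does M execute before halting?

14

A | _[0]11#0#1   read 0 → write 0, move L, go to C
C | [_]011#0#1   read _ → write _, move R, go to B
B | _[0]11#0#1   read 0 → write #, move R, go to C
C | _#[1]1#0#1   read 1 → write 0, move R, go to C
C | _#0[1]#0#1   read 1 → write 0, move R, go to C
C | _#00[#]0#1   read # → write _, move L, go to A
A | _#0[0]_0#1   read 0 → write 0, move L, go to C
C | _#[0]0_0#1   read 0 → write _, move R, go to B
B | _#_[0]_0#1   read 0 → write #, move R, go to C
C | _#_#[_]0#1   read _ → write _, move R, go to B
B | _#_#_[0]#1   read 0 → write #, move R, go to C
C | _#_#_#[#]1   read # → write _, move L, go to A
A | _#_#_[#]_1   read # → write 0, move R, go to B
B | _#_#_0[_]1   read _ → write #, move L, go to H
H | _#_#_[0]#1
M halts after 14 transitions.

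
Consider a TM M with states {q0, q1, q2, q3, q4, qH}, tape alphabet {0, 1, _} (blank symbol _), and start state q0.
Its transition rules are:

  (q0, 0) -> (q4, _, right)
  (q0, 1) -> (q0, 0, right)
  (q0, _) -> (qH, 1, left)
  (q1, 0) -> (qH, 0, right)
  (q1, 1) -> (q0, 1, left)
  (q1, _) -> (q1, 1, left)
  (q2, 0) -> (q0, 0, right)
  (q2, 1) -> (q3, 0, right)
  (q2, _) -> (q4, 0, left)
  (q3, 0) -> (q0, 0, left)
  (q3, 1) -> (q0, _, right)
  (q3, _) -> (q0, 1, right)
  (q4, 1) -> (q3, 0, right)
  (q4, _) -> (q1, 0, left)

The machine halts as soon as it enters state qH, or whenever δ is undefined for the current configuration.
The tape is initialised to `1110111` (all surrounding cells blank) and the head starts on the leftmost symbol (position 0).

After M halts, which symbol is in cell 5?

_

state=q0 head=0 tape=[1]110111_   (q0,1)→(q0,0,right)
state=q0 head=1 tape=0[1]10111_   (q0,1)→(q0,0,right)
state=q0 head=2 tape=00[1]0111_   (q0,1)→(q0,0,right)
state=q0 head=3 tape=000[0]111_   (q0,0)→(q4,_,right)
state=q4 head=4 tape=000_[1]11_   (q4,1)→(q3,0,right)
state=q3 head=5 tape=000_0[1]1_   (q3,1)→(q0,_,right)
state=q0 head=6 tape=000_0_[1]_   (q0,1)→(q0,0,right)
state=q0 head=7 tape=000_0_0[_]   (q0,_)→(qH,1,left)
state=qH head=6 tape=000_0_[0]1
Cell 5 holds _ when M halts.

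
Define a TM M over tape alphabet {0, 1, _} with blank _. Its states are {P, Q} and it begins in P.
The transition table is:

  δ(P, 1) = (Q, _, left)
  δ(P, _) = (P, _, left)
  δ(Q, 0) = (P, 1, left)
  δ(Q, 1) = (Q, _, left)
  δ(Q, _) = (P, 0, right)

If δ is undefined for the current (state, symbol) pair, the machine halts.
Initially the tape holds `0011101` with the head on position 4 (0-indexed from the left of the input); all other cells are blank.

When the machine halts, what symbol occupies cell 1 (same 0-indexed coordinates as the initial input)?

P | 0011[1]01   read 1 → write _, move left, go to Q
Q | 001[1]_01   read 1 → write _, move left, go to Q
Q | 00[1]__01   read 1 → write _, move left, go to Q
Q | 0[0]___01   read 0 → write 1, move left, go to P
P | [0]1___01
Cell 1 holds 1 when M halts.

1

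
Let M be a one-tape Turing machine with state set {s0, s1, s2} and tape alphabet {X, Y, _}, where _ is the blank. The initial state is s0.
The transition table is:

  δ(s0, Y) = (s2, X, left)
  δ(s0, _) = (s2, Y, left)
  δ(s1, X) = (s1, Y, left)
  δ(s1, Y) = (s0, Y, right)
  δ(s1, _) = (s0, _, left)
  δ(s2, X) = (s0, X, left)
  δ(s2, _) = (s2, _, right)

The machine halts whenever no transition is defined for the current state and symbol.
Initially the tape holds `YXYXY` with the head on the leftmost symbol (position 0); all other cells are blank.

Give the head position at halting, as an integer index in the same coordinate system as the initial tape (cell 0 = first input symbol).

-1

state=s0 head=0 tape=__[Y]XYXY   (s0,Y)→(s2,X,left)
state=s2 head=-1 tape=_[_]XXYXY   (s2,_)→(s2,_,right)
state=s2 head=0 tape=__[X]XYXY   (s2,X)→(s0,X,left)
state=s0 head=-1 tape=_[_]XXYXY   (s0,_)→(s2,Y,left)
state=s2 head=-2 tape=[_]YXXYXY   (s2,_)→(s2,_,right)
state=s2 head=-1 tape=_[Y]XXYXY
At halt the head is at cell -1.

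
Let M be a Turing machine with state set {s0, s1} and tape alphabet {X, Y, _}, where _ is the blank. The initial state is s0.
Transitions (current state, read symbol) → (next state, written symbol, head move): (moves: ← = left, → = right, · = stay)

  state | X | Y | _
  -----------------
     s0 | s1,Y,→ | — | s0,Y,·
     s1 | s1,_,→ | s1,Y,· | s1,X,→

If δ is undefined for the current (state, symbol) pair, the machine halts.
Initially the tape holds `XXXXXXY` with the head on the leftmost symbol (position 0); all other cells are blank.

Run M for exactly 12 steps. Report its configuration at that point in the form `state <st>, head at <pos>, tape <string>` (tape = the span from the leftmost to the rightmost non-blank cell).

s0 | [X]XXXXXY   read X → write Y, move →, go to s1
s1 | Y[X]XXXXY   read X → write _, move →, go to s1
s1 | Y_[X]XXXY   read X → write _, move →, go to s1
s1 | Y__[X]XXY   read X → write _, move →, go to s1
s1 | Y___[X]XY   read X → write _, move →, go to s1
s1 | Y____[X]Y   read X → write _, move →, go to s1
s1 | Y_____[Y]   read Y → write Y, move ·, go to s1
s1 | Y_____[Y]   read Y → write Y, move ·, go to s1
s1 | Y_____[Y]   read Y → write Y, move ·, go to s1
s1 | Y_____[Y]   read Y → write Y, move ·, go to s1
s1 | Y_____[Y]   read Y → write Y, move ·, go to s1
s1 | Y_____[Y]   read Y → write Y, move ·, go to s1
s1 | Y_____[Y]
After 12 steps: state s1, head at 6, tape Y_____Y.

state s1, head at 6, tape Y_____Y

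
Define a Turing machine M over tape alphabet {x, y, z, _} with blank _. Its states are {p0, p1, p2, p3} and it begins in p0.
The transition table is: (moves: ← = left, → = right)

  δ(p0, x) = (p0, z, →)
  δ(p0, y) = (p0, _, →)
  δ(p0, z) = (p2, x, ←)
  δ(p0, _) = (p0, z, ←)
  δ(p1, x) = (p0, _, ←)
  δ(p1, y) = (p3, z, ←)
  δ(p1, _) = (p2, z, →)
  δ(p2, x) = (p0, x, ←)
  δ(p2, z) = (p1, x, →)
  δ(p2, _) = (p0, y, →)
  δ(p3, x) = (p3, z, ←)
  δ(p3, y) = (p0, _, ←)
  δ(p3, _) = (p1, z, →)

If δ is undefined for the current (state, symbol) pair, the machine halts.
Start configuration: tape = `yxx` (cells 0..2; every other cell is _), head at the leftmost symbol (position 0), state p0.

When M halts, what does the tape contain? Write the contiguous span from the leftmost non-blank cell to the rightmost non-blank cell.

p0 | [y]xx_   read y → write _, move →, go to p0
p0 | _[x]x_   read x → write z, move →, go to p0
p0 | _z[x]_   read x → write z, move →, go to p0
p0 | _zz[_]   read _ → write z, move ←, go to p0
p0 | _z[z]z   read z → write x, move ←, go to p2
p2 | _[z]xz   read z → write x, move →, go to p1
p1 | _x[x]z   read x → write _, move ←, go to p0
p0 | _[x]_z   read x → write z, move →, go to p0
p0 | _z[_]z   read _ → write z, move ←, go to p0
p0 | _[z]zz   read z → write x, move ←, go to p2
p2 | [_]xzz   read _ → write y, move →, go to p0
p0 | y[x]zz   read x → write z, move →, go to p0
p0 | yz[z]z   read z → write x, move ←, go to p2
p2 | y[z]xz   read z → write x, move →, go to p1
p1 | yx[x]z   read x → write _, move ←, go to p0
p0 | y[x]_z   read x → write z, move →, go to p0
p0 | yz[_]z   read _ → write z, move ←, go to p0
p0 | y[z]zz   read z → write x, move ←, go to p2
p2 | [y]xzz
The non-blank tape span at halt is yxzz.

yxzz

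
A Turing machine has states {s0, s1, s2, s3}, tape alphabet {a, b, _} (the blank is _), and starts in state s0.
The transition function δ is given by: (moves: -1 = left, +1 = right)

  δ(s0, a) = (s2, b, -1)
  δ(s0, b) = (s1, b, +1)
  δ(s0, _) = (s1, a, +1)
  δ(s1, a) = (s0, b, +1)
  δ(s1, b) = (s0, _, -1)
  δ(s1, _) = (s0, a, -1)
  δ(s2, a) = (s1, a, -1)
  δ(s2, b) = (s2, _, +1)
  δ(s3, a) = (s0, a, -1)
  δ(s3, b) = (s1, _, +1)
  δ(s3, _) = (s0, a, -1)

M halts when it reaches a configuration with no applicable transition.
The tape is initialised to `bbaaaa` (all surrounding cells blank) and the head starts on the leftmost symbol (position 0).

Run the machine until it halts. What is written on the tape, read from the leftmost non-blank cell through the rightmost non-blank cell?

s0 | [b]baaaa_   read b → write b, move +1, go to s1
s1 | b[b]aaaa_   read b → write _, move -1, go to s0
s0 | [b]_aaaa_   read b → write b, move +1, go to s1
s1 | b[_]aaaa_   read _ → write a, move -1, go to s0
s0 | [b]aaaaa_   read b → write b, move +1, go to s1
s1 | b[a]aaaa_   read a → write b, move +1, go to s0
s0 | bb[a]aaa_   read a → write b, move -1, go to s2
s2 | b[b]baaa_   read b → write _, move +1, go to s2
s2 | b_[b]aaa_   read b → write _, move +1, go to s2
s2 | b__[a]aa_   read a → write a, move -1, go to s1
s1 | b_[_]aaa_   read _ → write a, move -1, go to s0
s0 | b[_]aaaa_   read _ → write a, move +1, go to s1
s1 | ba[a]aaa_   read a → write b, move +1, go to s0
s0 | bab[a]aa_   read a → write b, move -1, go to s2
s2 | ba[b]baa_   read b → write _, move +1, go to s2
s2 | ba_[b]aa_   read b → write _, move +1, go to s2
s2 | ba__[a]a_   read a → write a, move -1, go to s1
s1 | ba_[_]aa_   read _ → write a, move -1, go to s0
s0 | ba[_]aaa_   read _ → write a, move +1, go to s1
s1 | baa[a]aa_   read a → write b, move +1, go to s0
s0 | baab[a]a_   read a → write b, move -1, go to s2
s2 | baa[b]ba_   read b → write _, move +1, go to s2
s2 | baa_[b]a_   read b → write _, move +1, go to s2
s2 | baa__[a]_   read a → write a, move -1, go to s1
s1 | baa_[_]a_   read _ → write a, move -1, go to s0
s0 | baa[_]aa_   read _ → write a, move +1, go to s1
s1 | baaa[a]a_   read a → write b, move +1, go to s0
s0 | baaab[a]_   read a → write b, move -1, go to s2
s2 | baaa[b]b_   read b → write _, move +1, go to s2
s2 | baaa_[b]_   read b → write _, move +1, go to s2
s2 | baaa__[_]
The non-blank tape span at halt is baaa.

baaa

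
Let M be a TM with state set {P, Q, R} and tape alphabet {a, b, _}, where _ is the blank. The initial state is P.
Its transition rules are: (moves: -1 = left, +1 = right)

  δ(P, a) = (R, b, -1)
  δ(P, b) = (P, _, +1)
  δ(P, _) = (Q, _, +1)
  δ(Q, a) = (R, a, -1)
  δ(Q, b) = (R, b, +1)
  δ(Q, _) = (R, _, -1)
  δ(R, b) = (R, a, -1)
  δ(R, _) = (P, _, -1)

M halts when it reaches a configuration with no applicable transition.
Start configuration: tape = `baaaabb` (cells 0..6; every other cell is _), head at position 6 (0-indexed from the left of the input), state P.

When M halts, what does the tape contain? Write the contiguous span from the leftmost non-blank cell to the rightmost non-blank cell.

baaab

P | baaaab[b]__   read b → write _, move +1, go to P
P | baaaab_[_]_   read _ → write _, move +1, go to Q
Q | baaaab__[_]   read _ → write _, move -1, go to R
R | baaaab_[_]_   read _ → write _, move -1, go to P
P | baaaab[_]__   read _ → write _, move +1, go to Q
Q | baaaab_[_]_   read _ → write _, move -1, go to R
R | baaaab[_]__   read _ → write _, move -1, go to P
P | baaaa[b]___   read b → write _, move +1, go to P
P | baaaa_[_]__   read _ → write _, move +1, go to Q
Q | baaaa__[_]_   read _ → write _, move -1, go to R
R | baaaa_[_]__   read _ → write _, move -1, go to P
P | baaaa[_]___   read _ → write _, move +1, go to Q
Q | baaaa_[_]__   read _ → write _, move -1, go to R
R | baaaa[_]___   read _ → write _, move -1, go to P
P | baaa[a]____   read a → write b, move -1, go to R
R | baa[a]b____
The non-blank tape span at halt is baaab.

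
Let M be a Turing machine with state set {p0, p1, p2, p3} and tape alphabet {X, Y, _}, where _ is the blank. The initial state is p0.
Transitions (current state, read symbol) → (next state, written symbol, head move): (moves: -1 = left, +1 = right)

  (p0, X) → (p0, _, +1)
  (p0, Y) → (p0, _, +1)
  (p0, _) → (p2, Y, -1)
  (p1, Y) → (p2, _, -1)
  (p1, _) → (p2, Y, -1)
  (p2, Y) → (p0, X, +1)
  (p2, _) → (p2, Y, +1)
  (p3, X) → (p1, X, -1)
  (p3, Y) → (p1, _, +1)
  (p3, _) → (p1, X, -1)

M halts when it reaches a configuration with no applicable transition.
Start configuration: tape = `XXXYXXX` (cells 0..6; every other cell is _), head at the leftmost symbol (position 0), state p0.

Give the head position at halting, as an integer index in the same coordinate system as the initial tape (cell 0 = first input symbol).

state=p0 head=0 tape=[X]XXYXXX__   (p0,X)→(p0,_,+1)
state=p0 head=1 tape=_[X]XYXXX__   (p0,X)→(p0,_,+1)
state=p0 head=2 tape=__[X]YXXX__   (p0,X)→(p0,_,+1)
state=p0 head=3 tape=___[Y]XXX__   (p0,Y)→(p0,_,+1)
state=p0 head=4 tape=____[X]XX__   (p0,X)→(p0,_,+1)
state=p0 head=5 tape=_____[X]X__   (p0,X)→(p0,_,+1)
state=p0 head=6 tape=______[X]__   (p0,X)→(p0,_,+1)
state=p0 head=7 tape=_______[_]_   (p0,_)→(p2,Y,-1)
state=p2 head=6 tape=______[_]Y_   (p2,_)→(p2,Y,+1)
state=p2 head=7 tape=______Y[Y]_   (p2,Y)→(p0,X,+1)
state=p0 head=8 tape=______YX[_]   (p0,_)→(p2,Y,-1)
state=p2 head=7 tape=______Y[X]Y
At halt the head is at cell 7.

7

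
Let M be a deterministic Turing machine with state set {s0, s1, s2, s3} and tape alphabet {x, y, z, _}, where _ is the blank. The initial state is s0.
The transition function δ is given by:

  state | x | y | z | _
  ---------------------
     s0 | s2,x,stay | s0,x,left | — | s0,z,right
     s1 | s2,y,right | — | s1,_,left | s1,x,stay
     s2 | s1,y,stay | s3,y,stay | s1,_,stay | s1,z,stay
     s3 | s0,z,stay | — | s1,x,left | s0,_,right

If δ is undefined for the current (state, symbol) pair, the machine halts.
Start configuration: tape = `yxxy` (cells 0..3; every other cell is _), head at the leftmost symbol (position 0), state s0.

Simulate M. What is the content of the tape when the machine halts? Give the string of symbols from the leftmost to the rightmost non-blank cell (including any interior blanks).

zyxxy

state=s0 head=0 tape=_[y]xxy   (s0,y)→(s0,x,left)
state=s0 head=-1 tape=[_]xxxy   (s0,_)→(s0,z,right)
state=s0 head=0 tape=z[x]xxy   (s0,x)→(s2,x,stay)
state=s2 head=0 tape=z[x]xxy   (s2,x)→(s1,y,stay)
state=s1 head=0 tape=z[y]xxy
The non-blank tape span at halt is zyxxy.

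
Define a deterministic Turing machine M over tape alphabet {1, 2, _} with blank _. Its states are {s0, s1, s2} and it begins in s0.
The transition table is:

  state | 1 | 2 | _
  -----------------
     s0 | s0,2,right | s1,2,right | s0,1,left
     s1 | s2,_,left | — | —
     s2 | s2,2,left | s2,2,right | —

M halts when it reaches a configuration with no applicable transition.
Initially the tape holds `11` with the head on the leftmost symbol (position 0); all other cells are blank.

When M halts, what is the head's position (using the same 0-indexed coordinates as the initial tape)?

2

state=s0 head=0 tape=[1]1_   (s0,1)→(s0,2,right)
state=s0 head=1 tape=2[1]_   (s0,1)→(s0,2,right)
state=s0 head=2 tape=22[_]   (s0,_)→(s0,1,left)
state=s0 head=1 tape=2[2]1   (s0,2)→(s1,2,right)
state=s1 head=2 tape=22[1]   (s1,1)→(s2,_,left)
state=s2 head=1 tape=2[2]_   (s2,2)→(s2,2,right)
state=s2 head=2 tape=22[_]
At halt the head is at cell 2.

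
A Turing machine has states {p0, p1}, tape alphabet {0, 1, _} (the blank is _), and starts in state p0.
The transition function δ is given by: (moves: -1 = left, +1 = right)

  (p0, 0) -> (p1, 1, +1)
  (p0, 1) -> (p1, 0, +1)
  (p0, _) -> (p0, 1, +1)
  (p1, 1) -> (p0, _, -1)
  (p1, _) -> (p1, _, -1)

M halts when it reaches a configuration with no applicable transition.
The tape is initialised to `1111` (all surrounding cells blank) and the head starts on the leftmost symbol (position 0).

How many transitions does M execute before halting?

15

p0 | _[1]111   read 1 → write 0, move +1, go to p1
p1 | _0[1]11   read 1 → write _, move -1, go to p0
p0 | _[0]_11   read 0 → write 1, move +1, go to p1
p1 | _1[_]11   read _ → write _, move -1, go to p1
p1 | _[1]_11   read 1 → write _, move -1, go to p0
p0 | [_]__11   read _ → write 1, move +1, go to p0
p0 | 1[_]_11   read _ → write 1, move +1, go to p0
p0 | 11[_]11   read _ → write 1, move +1, go to p0
p0 | 111[1]1   read 1 → write 0, move +1, go to p1
p1 | 1110[1]   read 1 → write _, move -1, go to p0
p0 | 111[0]_   read 0 → write 1, move +1, go to p1
p1 | 1111[_]   read _ → write _, move -1, go to p1
p1 | 111[1]_   read 1 → write _, move -1, go to p0
p0 | 11[1]__   read 1 → write 0, move +1, go to p1
p1 | 110[_]_   read _ → write _, move -1, go to p1
p1 | 11[0]__
M halts after 15 transitions.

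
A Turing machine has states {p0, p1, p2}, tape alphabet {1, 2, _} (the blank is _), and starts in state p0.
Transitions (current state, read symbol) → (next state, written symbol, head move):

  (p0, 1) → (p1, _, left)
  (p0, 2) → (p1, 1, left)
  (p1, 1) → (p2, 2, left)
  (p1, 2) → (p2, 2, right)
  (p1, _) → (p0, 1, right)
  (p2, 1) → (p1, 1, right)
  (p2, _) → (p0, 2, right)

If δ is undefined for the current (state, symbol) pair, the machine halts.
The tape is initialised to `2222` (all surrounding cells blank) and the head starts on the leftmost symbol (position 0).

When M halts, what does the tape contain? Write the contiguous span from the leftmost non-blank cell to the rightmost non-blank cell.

state=p0 head=0 tape=__[2]222   (p0,2)→(p1,1,left)
state=p1 head=-1 tape=_[_]1222   (p1,_)→(p0,1,right)
state=p0 head=0 tape=_1[1]222   (p0,1)→(p1,_,left)
state=p1 head=-1 tape=_[1]_222   (p1,1)→(p2,2,left)
state=p2 head=-2 tape=[_]2_222   (p2,_)→(p0,2,right)
state=p0 head=-1 tape=2[2]_222   (p0,2)→(p1,1,left)
state=p1 head=-2 tape=[2]1_222   (p1,2)→(p2,2,right)
state=p2 head=-1 tape=2[1]_222   (p2,1)→(p1,1,right)
state=p1 head=0 tape=21[_]222   (p1,_)→(p0,1,right)
state=p0 head=1 tape=211[2]22   (p0,2)→(p1,1,left)
state=p1 head=0 tape=21[1]122   (p1,1)→(p2,2,left)
state=p2 head=-1 tape=2[1]2122   (p2,1)→(p1,1,right)
state=p1 head=0 tape=21[2]122   (p1,2)→(p2,2,right)
state=p2 head=1 tape=212[1]22   (p2,1)→(p1,1,right)
state=p1 head=2 tape=2121[2]2   (p1,2)→(p2,2,right)
state=p2 head=3 tape=21212[2]
The non-blank tape span at halt is 212122.

212122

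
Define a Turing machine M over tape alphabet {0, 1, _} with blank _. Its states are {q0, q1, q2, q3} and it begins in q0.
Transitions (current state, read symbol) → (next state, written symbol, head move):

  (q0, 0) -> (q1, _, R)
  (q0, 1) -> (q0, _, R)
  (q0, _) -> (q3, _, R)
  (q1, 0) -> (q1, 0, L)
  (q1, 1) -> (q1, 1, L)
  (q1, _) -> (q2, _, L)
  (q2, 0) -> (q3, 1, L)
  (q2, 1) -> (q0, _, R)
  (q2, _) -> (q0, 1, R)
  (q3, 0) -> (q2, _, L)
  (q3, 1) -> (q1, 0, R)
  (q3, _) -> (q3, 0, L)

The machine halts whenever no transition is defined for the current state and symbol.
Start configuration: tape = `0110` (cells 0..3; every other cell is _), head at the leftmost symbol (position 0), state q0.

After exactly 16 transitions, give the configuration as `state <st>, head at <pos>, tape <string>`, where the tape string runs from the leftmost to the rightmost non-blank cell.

q0 | _[0]110   read 0 → write _, move R, go to q1
q1 | __[1]10   read 1 → write 1, move L, go to q1
q1 | _[_]110   read _ → write _, move L, go to q2
q2 | [_]_110   read _ → write 1, move R, go to q0
q0 | 1[_]110   read _ → write _, move R, go to q3
q3 | 1_[1]10   read 1 → write 0, move R, go to q1
q1 | 1_0[1]0   read 1 → write 1, move L, go to q1
q1 | 1_[0]10   read 0 → write 0, move L, go to q1
q1 | 1[_]010   read _ → write _, move L, go to q2
q2 | [1]_010   read 1 → write _, move R, go to q0
q0 | _[_]010   read _ → write _, move R, go to q3
q3 | __[0]10   read 0 → write _, move L, go to q2
q2 | _[_]_10   read _ → write 1, move R, go to q0
q0 | _1[_]10   read _ → write _, move R, go to q3
q3 | _1_[1]0   read 1 → write 0, move R, go to q1
q1 | _1_0[0]   read 0 → write 0, move L, go to q1
q1 | _1_[0]0
After 16 steps: state q1, head at 2, tape 1_00.

state q1, head at 2, tape 1_00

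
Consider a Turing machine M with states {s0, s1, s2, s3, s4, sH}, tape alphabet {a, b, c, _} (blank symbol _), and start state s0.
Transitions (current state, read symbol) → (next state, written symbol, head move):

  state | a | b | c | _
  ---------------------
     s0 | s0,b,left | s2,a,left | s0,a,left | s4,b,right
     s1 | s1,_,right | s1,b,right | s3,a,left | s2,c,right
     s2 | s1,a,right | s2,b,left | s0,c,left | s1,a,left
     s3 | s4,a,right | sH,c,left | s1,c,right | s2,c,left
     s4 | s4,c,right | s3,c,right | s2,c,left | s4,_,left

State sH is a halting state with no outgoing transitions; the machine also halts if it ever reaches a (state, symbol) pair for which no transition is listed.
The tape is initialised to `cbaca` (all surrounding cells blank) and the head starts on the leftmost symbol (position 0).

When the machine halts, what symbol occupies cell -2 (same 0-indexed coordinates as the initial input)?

a

state=s0 head=0 tape=___[c]baca_   (s0,c)→(s0,a,left)
state=s0 head=-1 tape=__[_]abaca_   (s0,_)→(s4,b,right)
state=s4 head=0 tape=__b[a]baca_   (s4,a)→(s4,c,right)
state=s4 head=1 tape=__bc[b]aca_   (s4,b)→(s3,c,right)
state=s3 head=2 tape=__bcc[a]ca_   (s3,a)→(s4,a,right)
state=s4 head=3 tape=__bcca[c]a_   (s4,c)→(s2,c,left)
state=s2 head=2 tape=__bcc[a]ca_   (s2,a)→(s1,a,right)
state=s1 head=3 tape=__bcca[c]a_   (s1,c)→(s3,a,left)
state=s3 head=2 tape=__bcc[a]aa_   (s3,a)→(s4,a,right)
state=s4 head=3 tape=__bcca[a]a_   (s4,a)→(s4,c,right)
state=s4 head=4 tape=__bccac[a]_   (s4,a)→(s4,c,right)
state=s4 head=5 tape=__bccacc[_]   (s4,_)→(s4,_,left)
state=s4 head=4 tape=__bccac[c]_   (s4,c)→(s2,c,left)
state=s2 head=3 tape=__bcca[c]c_   (s2,c)→(s0,c,left)
state=s0 head=2 tape=__bcc[a]cc_   (s0,a)→(s0,b,left)
state=s0 head=1 tape=__bc[c]bcc_   (s0,c)→(s0,a,left)
state=s0 head=0 tape=__b[c]abcc_   (s0,c)→(s0,a,left)
state=s0 head=-1 tape=__[b]aabcc_   (s0,b)→(s2,a,left)
state=s2 head=-2 tape=_[_]aaabcc_   (s2,_)→(s1,a,left)
state=s1 head=-3 tape=[_]aaaabcc_   (s1,_)→(s2,c,right)
state=s2 head=-2 tape=c[a]aaabcc_   (s2,a)→(s1,a,right)
state=s1 head=-1 tape=ca[a]aabcc_   (s1,a)→(s1,_,right)
state=s1 head=0 tape=ca_[a]abcc_   (s1,a)→(s1,_,right)
state=s1 head=1 tape=ca__[a]bcc_   (s1,a)→(s1,_,right)
state=s1 head=2 tape=ca___[b]cc_   (s1,b)→(s1,b,right)
state=s1 head=3 tape=ca___b[c]c_   (s1,c)→(s3,a,left)
state=s3 head=2 tape=ca___[b]ac_   (s3,b)→(sH,c,left)
state=sH head=1 tape=ca__[_]cac_
Cell -2 holds a when M halts.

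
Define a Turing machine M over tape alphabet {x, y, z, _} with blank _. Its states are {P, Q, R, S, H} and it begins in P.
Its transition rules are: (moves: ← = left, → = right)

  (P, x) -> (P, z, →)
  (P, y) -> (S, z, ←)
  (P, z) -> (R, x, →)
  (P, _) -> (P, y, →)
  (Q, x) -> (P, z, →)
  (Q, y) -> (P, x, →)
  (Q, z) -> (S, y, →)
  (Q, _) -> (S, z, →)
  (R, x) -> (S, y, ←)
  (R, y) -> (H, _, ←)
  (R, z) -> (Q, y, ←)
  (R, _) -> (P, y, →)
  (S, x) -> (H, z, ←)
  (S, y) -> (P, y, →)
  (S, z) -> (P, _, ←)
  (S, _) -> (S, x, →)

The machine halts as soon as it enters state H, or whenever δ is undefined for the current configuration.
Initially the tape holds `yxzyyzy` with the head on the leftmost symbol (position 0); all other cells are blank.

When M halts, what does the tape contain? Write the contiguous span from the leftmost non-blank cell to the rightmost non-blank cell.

zyzx_yzy

P | _[y]xzyyzy   read y → write z, move ←, go to S
S | [_]zxzyyzy   read _ → write x, move →, go to S
S | x[z]xzyyzy   read z → write _, move ←, go to P
P | [x]_xzyyzy   read x → write z, move →, go to P
P | z[_]xzyyzy   read _ → write y, move →, go to P
P | zy[x]zyyzy   read x → write z, move →, go to P
P | zyz[z]yyzy   read z → write x, move →, go to R
R | zyzx[y]yzy   read y → write _, move ←, go to H
H | zyz[x]_yzy
The non-blank tape span at halt is zyzx_yzy.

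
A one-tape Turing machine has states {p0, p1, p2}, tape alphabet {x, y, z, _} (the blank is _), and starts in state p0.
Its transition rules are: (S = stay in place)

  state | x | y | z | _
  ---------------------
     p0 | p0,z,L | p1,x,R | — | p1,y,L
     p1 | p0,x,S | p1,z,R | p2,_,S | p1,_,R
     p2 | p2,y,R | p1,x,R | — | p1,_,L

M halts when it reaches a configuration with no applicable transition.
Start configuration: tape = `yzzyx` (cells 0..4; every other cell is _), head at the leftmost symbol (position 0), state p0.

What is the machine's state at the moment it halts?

p0

state=p0 head=0 tape=__[y]zzyx   (p0,y)→(p1,x,R)
state=p1 head=1 tape=__x[z]zyx   (p1,z)→(p2,_,S)
state=p2 head=1 tape=__x[_]zyx   (p2,_)→(p1,_,L)
state=p1 head=0 tape=__[x]_zyx   (p1,x)→(p0,x,S)
state=p0 head=0 tape=__[x]_zyx   (p0,x)→(p0,z,L)
state=p0 head=-1 tape=_[_]z_zyx   (p0,_)→(p1,y,L)
state=p1 head=-2 tape=[_]yz_zyx   (p1,_)→(p1,_,R)
state=p1 head=-1 tape=_[y]z_zyx   (p1,y)→(p1,z,R)
state=p1 head=0 tape=_z[z]_zyx   (p1,z)→(p2,_,S)
state=p2 head=0 tape=_z[_]_zyx   (p2,_)→(p1,_,L)
state=p1 head=-1 tape=_[z]__zyx   (p1,z)→(p2,_,S)
state=p2 head=-1 tape=_[_]__zyx   (p2,_)→(p1,_,L)
state=p1 head=-2 tape=[_]___zyx   (p1,_)→(p1,_,R)
state=p1 head=-1 tape=_[_]__zyx   (p1,_)→(p1,_,R)
state=p1 head=0 tape=__[_]_zyx   (p1,_)→(p1,_,R)
state=p1 head=1 tape=___[_]zyx   (p1,_)→(p1,_,R)
state=p1 head=2 tape=____[z]yx   (p1,z)→(p2,_,S)
state=p2 head=2 tape=____[_]yx   (p2,_)→(p1,_,L)
state=p1 head=1 tape=___[_]_yx   (p1,_)→(p1,_,R)
state=p1 head=2 tape=____[_]yx   (p1,_)→(p1,_,R)
state=p1 head=3 tape=_____[y]x   (p1,y)→(p1,z,R)
state=p1 head=4 tape=_____z[x]   (p1,x)→(p0,x,S)
state=p0 head=4 tape=_____z[x]   (p0,x)→(p0,z,L)
state=p0 head=3 tape=_____[z]z
No transition is defined for (p0, z); M halts in state p0.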